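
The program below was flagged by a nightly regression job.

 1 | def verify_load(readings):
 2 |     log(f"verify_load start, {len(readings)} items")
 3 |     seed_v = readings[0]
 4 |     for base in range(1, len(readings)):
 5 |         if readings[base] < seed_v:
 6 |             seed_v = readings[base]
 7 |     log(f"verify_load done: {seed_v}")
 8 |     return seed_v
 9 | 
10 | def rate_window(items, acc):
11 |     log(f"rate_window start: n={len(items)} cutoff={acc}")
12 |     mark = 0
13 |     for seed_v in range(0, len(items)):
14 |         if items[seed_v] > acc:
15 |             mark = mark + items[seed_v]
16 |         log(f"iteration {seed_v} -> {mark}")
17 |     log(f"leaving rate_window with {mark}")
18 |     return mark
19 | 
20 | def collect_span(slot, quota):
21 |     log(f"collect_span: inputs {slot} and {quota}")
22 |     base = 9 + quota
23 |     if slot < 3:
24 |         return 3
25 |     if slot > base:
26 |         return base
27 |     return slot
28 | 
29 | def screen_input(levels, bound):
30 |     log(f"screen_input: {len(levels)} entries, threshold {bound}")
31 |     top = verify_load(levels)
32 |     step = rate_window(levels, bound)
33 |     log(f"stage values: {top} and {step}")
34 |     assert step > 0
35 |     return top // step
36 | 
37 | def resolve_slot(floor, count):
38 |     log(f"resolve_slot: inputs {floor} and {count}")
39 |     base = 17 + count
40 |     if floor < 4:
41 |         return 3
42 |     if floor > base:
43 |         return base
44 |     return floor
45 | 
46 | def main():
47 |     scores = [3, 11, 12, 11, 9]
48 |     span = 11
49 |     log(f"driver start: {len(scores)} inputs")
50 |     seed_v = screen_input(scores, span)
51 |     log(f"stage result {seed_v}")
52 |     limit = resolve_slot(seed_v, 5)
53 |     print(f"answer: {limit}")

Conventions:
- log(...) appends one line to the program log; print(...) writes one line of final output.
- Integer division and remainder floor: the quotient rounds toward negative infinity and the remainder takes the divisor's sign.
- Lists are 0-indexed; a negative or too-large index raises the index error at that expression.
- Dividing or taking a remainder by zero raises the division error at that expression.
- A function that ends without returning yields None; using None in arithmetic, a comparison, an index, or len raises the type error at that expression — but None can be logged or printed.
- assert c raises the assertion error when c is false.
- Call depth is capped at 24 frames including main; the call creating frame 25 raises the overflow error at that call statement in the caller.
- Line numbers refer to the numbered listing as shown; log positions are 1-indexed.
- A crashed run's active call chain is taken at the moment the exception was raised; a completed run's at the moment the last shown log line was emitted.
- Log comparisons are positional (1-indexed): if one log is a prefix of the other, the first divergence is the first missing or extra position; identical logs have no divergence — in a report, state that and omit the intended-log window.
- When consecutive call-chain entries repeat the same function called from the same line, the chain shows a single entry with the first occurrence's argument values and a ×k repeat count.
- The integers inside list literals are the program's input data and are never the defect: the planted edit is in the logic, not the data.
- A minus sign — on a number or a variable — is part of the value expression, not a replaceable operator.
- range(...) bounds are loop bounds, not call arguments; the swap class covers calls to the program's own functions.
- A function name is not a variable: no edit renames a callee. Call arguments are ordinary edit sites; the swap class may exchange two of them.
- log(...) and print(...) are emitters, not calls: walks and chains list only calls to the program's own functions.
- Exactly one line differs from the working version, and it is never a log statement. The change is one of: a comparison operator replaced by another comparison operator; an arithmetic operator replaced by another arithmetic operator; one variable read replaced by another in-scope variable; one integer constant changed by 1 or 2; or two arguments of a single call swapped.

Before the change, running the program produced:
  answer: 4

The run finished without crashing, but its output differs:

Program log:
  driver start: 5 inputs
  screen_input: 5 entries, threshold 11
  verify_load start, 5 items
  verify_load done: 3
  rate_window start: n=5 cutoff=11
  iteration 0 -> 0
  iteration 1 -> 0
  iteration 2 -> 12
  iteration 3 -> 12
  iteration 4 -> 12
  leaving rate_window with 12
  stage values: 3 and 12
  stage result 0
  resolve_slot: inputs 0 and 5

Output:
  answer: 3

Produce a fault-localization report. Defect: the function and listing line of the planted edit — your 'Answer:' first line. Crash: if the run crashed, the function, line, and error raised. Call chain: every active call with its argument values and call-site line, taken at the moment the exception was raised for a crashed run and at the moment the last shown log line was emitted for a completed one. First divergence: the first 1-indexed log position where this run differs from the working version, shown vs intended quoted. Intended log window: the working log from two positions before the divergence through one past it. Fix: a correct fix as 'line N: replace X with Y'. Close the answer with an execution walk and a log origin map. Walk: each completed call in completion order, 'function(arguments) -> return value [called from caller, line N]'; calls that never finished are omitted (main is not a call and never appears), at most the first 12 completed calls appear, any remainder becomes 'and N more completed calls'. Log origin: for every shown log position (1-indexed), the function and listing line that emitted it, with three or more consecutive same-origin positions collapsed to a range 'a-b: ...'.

Answer: the defect is in resolve_slot at line 41.
Core observation: Every logged value matches the working version; the printed result is what differs.
Call chain: main -> resolve_slot(0, 5) (called at line 52).
First divergence: none (the log streams are identical).
Execution walk:
  verify_load([3, 11, 12, 11, 9]) -> 3  [called from screen_input, line 31]
  rate_window([3, 11, 12, 11, 9], 11) -> 12  [called from screen_input, line 32]
  screen_input([3, 11, 12, 11, 9], 11) -> 0  [called from main, line 50]
  resolve_slot(0, 5) -> 3  [called from main, line 52]
Origin of each log line:
  1 — main, line 49
  2 — screen_input, line 30
  3 — verify_load, line 2
  4 — verify_load, line 7
  5 — rate_window, line 11
  6-10 — rate_window, line 16
  11 — rate_window, line 17
  12 — screen_input, line 33
  13 — main, line 51
  14 — resolve_slot, line 38
A correct fix: line 41: replace `3` with `4`.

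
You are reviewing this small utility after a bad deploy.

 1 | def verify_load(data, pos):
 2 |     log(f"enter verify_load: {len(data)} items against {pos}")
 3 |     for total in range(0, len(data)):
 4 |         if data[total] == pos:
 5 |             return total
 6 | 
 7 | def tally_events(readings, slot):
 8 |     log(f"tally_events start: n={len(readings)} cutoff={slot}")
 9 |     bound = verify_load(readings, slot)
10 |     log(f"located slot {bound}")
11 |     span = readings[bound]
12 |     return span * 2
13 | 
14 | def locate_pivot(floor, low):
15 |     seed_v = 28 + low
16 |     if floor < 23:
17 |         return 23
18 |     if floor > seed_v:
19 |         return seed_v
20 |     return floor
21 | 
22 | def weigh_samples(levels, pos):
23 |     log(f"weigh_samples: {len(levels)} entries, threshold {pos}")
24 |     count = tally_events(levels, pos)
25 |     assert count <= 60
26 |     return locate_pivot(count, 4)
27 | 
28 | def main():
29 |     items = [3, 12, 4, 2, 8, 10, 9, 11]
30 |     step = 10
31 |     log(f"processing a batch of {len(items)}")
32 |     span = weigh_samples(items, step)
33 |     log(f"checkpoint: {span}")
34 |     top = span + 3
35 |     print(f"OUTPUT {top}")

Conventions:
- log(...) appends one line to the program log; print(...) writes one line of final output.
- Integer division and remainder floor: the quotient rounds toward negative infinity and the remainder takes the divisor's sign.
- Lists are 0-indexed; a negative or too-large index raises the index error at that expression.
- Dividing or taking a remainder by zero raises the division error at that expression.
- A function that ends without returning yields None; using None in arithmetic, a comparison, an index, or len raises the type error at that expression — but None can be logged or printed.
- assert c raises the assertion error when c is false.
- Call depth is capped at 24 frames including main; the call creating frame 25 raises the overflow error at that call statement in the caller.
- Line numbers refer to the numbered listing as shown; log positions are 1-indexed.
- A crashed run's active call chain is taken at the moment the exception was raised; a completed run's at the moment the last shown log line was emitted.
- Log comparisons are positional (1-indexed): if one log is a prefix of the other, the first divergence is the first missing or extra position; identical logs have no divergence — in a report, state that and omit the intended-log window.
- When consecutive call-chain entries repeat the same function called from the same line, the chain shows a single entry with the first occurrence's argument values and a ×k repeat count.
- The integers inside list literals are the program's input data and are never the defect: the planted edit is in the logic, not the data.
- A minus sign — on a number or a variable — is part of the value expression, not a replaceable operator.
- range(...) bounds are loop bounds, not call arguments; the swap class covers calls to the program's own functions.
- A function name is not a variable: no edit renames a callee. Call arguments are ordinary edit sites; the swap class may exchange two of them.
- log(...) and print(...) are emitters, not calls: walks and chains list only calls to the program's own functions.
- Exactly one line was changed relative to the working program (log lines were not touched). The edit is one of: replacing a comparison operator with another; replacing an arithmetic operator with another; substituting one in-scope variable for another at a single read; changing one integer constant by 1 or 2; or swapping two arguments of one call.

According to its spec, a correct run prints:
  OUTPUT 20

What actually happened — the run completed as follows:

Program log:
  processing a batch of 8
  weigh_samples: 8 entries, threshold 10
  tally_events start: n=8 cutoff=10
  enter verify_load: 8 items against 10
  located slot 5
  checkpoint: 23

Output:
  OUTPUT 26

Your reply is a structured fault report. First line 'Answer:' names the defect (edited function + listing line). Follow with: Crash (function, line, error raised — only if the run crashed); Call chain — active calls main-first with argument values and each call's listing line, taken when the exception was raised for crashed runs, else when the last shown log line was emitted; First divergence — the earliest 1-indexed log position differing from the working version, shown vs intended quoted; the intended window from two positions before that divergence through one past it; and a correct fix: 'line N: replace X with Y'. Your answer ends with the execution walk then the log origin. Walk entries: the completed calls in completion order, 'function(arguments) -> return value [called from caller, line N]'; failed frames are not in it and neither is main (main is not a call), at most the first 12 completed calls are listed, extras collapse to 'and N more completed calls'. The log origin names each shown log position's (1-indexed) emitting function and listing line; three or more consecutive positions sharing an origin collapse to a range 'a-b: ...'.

Answer: the defect is in main at line 34.
Key fact: The logs agree in full; only the final output differs.
Call chain: main.
First divergence: none (the log streams are identical).
Execution walk:
  verify_load([3, 12, 4, 2, 8, 10, 9, 11], 10) -> 5  [called from tally_events, line 9]
  tally_events([3, 12, 4, 2, 8, 10, 9, 11], 10) -> 20  [called from weigh_samples, line 24]
  locate_pivot(20, 4) -> 23  [called from weigh_samples, line 26]
  weigh_samples([3, 12, 4, 2, 8, 10, 9, 11], 10) -> 23  [called from main, line 32]
Origin of each log line:
  1: emitted by main (line 31)
  2: emitted by weigh_samples (line 23)
  3: emitted by tally_events (line 8)
  4: emitted by verify_load (line 2)
  5: emitted by tally_events (line 10)
  6: emitted by main (line 33)
A correct fix: line 34: replace `+` with `-`.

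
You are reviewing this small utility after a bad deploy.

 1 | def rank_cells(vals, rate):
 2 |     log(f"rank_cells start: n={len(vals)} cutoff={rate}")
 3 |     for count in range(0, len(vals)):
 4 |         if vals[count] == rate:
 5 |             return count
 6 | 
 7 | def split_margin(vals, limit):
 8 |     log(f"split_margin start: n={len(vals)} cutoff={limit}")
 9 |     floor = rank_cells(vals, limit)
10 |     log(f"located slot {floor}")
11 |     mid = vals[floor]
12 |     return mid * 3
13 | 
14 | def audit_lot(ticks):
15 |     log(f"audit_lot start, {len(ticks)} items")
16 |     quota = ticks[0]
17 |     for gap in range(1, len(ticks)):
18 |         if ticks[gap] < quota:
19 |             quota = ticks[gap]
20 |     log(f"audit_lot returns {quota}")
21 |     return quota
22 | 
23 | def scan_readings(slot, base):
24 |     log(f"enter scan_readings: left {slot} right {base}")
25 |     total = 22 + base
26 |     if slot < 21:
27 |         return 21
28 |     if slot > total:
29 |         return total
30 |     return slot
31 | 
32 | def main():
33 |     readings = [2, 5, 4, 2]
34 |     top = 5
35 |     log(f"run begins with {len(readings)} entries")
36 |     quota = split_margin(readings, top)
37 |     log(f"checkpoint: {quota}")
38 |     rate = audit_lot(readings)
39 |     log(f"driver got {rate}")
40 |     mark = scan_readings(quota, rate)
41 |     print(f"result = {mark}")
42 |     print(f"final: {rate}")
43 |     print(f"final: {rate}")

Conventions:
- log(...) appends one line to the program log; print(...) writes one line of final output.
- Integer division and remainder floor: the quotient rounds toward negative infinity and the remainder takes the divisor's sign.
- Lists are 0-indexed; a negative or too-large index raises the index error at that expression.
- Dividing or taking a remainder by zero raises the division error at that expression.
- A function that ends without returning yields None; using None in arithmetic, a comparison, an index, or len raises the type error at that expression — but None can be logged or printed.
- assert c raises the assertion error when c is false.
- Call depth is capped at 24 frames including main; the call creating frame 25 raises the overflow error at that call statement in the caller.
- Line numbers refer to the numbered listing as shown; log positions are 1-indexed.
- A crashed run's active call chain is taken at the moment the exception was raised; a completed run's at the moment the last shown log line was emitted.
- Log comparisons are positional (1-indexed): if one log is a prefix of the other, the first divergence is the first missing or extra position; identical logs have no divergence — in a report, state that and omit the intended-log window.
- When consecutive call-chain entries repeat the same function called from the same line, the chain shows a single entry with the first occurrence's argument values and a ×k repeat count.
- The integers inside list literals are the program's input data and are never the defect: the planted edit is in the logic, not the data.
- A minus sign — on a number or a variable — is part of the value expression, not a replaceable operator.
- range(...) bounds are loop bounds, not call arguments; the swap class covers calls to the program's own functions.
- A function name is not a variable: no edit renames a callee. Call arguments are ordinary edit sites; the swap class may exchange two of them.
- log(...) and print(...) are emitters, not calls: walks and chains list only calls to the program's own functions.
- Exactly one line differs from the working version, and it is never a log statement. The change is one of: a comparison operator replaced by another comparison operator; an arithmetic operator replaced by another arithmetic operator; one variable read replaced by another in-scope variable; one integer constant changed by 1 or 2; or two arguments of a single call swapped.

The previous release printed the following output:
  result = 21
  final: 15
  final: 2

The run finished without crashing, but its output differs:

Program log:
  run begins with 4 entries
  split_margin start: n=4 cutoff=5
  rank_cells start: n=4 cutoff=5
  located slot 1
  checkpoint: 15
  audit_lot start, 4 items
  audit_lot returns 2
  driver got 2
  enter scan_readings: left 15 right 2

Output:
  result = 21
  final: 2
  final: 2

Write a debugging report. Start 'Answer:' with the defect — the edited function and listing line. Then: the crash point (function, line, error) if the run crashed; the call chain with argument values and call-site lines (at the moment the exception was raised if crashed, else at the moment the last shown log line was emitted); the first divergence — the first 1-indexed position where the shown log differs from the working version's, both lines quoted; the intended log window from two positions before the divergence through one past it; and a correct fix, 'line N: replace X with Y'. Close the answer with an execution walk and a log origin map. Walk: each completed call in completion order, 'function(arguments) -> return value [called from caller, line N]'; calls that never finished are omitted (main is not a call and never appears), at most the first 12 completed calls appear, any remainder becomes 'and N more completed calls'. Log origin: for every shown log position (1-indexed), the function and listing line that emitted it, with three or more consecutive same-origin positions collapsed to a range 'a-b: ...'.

Answer: the defect is in main at line 42.
Core observation: The logs agree in full; only the final output differs.
Call chain: main -> scan_readings(15, 2) (called at line 40).
First divergence: none — the logs agree in full.
Execution walk:
  rank_cells([2, 5, 4, 2], 5) -> 1  [called from split_margin, line 9]
  split_margin([2, 5, 4, 2], 5) -> 15  [called from main, line 36]
  audit_lot([2, 5, 4, 2]) -> 2  [called from main, line 38]
  scan_readings(15, 2) -> 21  [called from main, line 40]
Log origin:
  1: logged in main at line 35
  2: logged in split_margin at line 8
  3: logged in rank_cells at line 2
  4: logged in split_margin at line 10
  5: logged in main at line 37
  6: logged in audit_lot at line 15
  7: logged in audit_lot at line 20
  8: logged in main at line 39
  9: logged in scan_readings at line 24
A correct fix: line 42: replace `rate` with `quota`.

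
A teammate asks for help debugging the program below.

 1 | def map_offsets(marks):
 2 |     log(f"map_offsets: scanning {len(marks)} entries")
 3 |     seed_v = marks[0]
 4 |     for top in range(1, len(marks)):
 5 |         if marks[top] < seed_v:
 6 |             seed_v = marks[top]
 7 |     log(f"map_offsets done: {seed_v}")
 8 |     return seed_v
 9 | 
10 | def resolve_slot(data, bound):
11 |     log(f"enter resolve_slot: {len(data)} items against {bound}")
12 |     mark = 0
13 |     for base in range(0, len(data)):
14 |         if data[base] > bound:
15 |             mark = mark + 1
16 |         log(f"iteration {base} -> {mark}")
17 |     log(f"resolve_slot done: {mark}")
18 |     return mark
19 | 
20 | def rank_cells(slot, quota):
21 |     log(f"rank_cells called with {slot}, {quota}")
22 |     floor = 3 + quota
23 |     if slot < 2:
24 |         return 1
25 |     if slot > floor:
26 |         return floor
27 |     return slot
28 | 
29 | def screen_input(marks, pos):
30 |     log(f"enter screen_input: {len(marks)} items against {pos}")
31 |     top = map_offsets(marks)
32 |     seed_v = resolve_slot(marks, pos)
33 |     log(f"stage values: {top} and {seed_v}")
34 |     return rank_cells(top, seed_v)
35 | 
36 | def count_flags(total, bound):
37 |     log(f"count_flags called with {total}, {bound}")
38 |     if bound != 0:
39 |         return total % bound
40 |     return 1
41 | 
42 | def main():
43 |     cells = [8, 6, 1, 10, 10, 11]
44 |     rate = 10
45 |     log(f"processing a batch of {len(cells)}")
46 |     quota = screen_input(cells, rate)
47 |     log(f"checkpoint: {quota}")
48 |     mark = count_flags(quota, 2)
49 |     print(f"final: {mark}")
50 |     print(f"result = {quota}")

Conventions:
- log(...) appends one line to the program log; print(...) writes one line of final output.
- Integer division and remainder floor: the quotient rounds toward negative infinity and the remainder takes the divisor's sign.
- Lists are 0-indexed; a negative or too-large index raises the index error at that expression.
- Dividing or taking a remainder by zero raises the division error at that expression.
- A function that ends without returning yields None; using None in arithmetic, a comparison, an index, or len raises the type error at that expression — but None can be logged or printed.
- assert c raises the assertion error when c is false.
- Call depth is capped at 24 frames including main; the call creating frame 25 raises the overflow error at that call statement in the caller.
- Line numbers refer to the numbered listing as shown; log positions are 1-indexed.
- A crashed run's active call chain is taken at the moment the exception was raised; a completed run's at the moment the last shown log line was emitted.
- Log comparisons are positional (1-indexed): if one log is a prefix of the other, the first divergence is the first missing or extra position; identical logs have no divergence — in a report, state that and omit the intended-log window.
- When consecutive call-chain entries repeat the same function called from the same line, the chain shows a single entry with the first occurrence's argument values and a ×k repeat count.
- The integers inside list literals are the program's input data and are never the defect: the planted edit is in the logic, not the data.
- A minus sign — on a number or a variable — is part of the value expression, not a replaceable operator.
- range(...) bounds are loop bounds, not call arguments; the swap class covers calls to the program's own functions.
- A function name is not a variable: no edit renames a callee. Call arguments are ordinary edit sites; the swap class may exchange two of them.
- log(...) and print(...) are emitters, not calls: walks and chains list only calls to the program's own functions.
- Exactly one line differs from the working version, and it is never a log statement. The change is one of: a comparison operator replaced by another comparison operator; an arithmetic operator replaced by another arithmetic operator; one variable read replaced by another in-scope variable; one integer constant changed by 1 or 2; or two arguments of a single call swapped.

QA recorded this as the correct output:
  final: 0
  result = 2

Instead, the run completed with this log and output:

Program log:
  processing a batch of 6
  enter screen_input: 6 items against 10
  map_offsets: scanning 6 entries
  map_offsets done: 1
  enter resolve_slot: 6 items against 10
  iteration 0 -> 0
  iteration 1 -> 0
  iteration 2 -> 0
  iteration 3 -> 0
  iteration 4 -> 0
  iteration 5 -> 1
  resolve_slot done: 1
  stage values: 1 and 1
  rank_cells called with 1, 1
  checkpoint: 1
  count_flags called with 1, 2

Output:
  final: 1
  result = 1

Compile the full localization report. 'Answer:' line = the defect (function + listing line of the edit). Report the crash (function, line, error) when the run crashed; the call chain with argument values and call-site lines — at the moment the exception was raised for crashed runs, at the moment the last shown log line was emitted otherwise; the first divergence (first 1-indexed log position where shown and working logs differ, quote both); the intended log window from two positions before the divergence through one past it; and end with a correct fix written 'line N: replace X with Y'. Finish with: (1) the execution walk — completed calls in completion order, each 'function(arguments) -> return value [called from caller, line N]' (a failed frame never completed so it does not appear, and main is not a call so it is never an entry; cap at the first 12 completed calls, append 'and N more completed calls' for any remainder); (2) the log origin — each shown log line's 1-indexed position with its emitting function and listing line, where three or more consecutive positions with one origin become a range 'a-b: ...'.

Answer: the defect is in rank_cells at line 24.
Key observation: At log position 15 the runs split — shown 'checkpoint: 1', but the working version logs 'checkpoint: 2'.
Call chain: main -> count_flags(1, 2) (called at line 48).
First divergence: position 15 — the shown line 'checkpoint: 1' should read 'checkpoint: 2'.
Intended log window:
  13: stage values: 1 and 1
  14: rank_cells called with 1, 1
  15: checkpoint: 2
  16: count_flags called with 2, 2
Execution walk:
  map_offsets([8, 6, 1, 10, 10, 11]) -> 1  [called from screen_input, line 31]
  resolve_slot([8, 6, 1, 10, 10, 11], 10) -> 1  [called from screen_input, line 32]
  rank_cells(1, 1) -> 1  [called from screen_input, line 34]
  screen_input([8, 6, 1, 10, 10, 11], 10) -> 1  [called from main, line 46]
  count_flags(1, 2) -> 1  [called from main, line 48]
Log origins:
  1 — main, line 45
  2 — screen_input, line 30
  3 — map_offsets, line 2
  4 — map_offsets, line 7
  5 — resolve_slot, line 11
  6-11 — resolve_slot, line 16
  12 — resolve_slot, line 17
  13 — screen_input, line 33
  14 — rank_cells, line 21
  15 — main, line 47
  16 — count_flags, line 37
A correct fix: line 24: replace `1` with `2`.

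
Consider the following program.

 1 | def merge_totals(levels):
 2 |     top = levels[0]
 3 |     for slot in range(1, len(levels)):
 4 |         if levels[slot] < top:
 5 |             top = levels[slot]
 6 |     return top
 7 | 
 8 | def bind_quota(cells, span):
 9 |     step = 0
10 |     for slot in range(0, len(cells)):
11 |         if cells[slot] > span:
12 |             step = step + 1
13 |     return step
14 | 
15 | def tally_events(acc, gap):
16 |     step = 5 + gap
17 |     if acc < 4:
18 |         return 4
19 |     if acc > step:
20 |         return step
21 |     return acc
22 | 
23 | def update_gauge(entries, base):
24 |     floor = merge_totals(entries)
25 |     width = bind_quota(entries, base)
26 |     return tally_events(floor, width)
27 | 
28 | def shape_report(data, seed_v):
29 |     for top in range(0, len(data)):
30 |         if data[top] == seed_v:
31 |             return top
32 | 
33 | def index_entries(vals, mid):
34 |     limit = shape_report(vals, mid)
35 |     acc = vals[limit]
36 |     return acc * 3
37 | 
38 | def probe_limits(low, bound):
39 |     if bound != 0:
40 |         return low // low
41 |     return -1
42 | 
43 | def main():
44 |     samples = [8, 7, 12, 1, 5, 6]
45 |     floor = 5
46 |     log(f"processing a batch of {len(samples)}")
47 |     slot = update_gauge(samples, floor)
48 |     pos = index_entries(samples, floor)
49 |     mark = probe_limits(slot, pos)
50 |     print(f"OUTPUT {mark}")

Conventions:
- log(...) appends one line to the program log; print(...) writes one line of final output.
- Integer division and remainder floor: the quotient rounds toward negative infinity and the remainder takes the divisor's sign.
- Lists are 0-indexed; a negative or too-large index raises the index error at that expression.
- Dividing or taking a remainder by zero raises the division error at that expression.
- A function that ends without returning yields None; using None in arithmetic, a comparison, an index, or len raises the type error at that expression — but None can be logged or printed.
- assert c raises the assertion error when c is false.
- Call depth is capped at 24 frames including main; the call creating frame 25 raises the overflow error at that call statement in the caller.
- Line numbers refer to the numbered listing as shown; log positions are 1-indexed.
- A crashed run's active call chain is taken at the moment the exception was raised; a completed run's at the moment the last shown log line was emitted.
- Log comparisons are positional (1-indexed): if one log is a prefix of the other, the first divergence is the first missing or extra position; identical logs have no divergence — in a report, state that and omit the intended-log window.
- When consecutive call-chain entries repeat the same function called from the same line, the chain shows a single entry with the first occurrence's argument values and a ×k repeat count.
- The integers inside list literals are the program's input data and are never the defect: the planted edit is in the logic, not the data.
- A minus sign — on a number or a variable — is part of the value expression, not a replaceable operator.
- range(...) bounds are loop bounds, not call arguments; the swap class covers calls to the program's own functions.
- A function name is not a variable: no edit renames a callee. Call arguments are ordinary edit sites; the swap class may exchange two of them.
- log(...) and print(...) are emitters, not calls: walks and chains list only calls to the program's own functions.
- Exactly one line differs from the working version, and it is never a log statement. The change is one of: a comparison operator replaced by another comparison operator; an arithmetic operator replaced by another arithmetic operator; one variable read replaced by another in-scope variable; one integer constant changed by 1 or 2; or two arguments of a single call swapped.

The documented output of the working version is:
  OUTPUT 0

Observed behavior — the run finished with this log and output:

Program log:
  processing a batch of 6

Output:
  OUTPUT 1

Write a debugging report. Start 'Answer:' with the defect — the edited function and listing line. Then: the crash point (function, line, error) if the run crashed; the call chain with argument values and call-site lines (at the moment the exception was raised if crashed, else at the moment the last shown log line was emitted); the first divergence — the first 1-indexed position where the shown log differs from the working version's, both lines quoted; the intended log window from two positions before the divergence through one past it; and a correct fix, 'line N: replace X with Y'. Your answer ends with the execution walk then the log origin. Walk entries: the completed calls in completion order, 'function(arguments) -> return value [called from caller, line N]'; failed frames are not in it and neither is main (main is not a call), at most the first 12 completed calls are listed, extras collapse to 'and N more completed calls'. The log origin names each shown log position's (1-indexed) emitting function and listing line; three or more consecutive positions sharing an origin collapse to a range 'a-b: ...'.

Answer: the defect is in probe_limits at line 40.
The tell: The logs agree in full; only the final output differs.
Call chain: main.
First divergence: none (the log streams are identical).
Execution walk:
  merge_totals([8, 7, 12, 1, 5, 6]) -> 1  [called from update_gauge, line 24]
  bind_quota([8, 7, 12, 1, 5, 6], 5) -> 4  [called from update_gauge, line 25]
  tally_events(1, 4) -> 4  [called from update_gauge, line 26]
  update_gauge([8, 7, 12, 1, 5, 6], 5) -> 4  [called from main, line 47]
  shape_report([8, 7, 12, 1, 5, 6], 5) -> 4  [called from index_entries, line 34]
  index_entries([8, 7, 12, 1, 5, 6], 5) -> 15  [called from main, line 48]
  probe_limits(4, 15) -> 1  [called from main, line 49]
Log line origins:
  1: emitted by main (line 46)
A correct fix: line 40: replace `low // low` with `low // bound`.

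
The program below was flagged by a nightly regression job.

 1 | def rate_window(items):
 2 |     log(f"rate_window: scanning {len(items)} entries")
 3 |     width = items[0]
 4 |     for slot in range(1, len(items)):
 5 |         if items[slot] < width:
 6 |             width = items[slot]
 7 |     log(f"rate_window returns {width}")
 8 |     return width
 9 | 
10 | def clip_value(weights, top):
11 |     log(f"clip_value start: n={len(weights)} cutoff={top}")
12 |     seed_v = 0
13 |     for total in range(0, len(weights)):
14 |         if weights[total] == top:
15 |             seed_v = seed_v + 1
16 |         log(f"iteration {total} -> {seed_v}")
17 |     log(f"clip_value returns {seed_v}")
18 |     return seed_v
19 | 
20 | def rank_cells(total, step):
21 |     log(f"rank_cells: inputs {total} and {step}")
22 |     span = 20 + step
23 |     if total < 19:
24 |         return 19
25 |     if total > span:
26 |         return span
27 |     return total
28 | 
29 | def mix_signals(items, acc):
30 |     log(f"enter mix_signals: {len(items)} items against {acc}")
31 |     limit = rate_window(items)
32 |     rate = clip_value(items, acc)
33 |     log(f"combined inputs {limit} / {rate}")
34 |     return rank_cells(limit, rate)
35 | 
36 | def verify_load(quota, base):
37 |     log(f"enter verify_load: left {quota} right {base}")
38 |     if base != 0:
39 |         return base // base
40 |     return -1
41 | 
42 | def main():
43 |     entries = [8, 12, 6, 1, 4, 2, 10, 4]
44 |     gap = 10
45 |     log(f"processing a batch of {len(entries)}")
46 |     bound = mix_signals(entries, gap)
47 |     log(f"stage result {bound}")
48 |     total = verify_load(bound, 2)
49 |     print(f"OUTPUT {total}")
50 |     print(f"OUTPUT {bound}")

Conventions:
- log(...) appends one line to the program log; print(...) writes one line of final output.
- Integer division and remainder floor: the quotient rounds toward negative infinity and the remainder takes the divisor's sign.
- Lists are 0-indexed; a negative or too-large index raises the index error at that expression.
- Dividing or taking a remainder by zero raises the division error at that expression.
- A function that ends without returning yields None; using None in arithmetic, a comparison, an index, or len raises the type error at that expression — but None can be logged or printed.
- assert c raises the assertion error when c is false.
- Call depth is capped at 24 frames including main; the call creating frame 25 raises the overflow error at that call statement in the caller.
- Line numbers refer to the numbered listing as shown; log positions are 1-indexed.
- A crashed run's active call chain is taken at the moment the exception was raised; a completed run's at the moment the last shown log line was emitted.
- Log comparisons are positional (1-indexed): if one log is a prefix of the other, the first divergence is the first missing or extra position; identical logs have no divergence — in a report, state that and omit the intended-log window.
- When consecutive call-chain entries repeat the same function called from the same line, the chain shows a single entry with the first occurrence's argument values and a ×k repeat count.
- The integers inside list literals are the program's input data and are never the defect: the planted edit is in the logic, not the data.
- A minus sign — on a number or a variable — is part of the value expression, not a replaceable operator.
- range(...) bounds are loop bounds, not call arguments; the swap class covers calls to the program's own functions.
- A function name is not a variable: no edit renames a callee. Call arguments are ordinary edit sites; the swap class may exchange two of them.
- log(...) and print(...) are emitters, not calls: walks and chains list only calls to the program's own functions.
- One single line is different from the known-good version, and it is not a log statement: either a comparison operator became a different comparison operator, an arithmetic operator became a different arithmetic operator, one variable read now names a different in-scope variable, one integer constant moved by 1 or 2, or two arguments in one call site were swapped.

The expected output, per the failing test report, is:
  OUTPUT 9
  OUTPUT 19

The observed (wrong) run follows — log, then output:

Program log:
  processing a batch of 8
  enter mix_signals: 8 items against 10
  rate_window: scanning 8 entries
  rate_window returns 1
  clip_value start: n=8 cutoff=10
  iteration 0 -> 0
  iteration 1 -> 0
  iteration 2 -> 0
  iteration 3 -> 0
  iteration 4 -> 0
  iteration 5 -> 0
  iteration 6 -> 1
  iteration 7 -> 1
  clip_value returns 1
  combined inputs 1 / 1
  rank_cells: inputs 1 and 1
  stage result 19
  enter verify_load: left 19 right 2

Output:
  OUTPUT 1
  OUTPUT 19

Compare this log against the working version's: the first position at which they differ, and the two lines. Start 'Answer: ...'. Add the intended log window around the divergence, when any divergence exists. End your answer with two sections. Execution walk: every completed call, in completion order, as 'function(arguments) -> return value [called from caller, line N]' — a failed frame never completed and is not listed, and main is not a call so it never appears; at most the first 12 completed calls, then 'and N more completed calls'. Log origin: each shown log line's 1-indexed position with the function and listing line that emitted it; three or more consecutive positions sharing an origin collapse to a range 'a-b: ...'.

Answer: none; the two logs match at every position.
Execution walk:
  rate_window([8, 12, 6, 1, 4, 2, 10, 4]) -> 1  [called from mix_signals, line 31]
  clip_value([8, 12, 6, 1, 4, 2, 10, 4], 10) -> 1  [called from mix_signals, line 32]
  rank_cells(1, 1) -> 19  [called from mix_signals, line 34]
  mix_signals([8, 12, 6, 1, 4, 2, 10, 4], 10) -> 19  [called from main, line 46]
  verify_load(19, 2) -> 1  [called from main, line 48]
Log line origins:
  1: emitted by main (line 45)
  2: emitted by mix_signals (line 30)
  3: emitted by rate_window (line 2)
  4: emitted by rate_window (line 7)
  5: emitted by clip_value (line 11)
  6-13: emitted by clip_value (line 16)
  14: emitted by clip_value (line 17)
  15: emitted by mix_signals (line 33)
  16: emitted by rank_cells (line 21)
  17: emitted by main (line 47)
  18: emitted by verify_load (line 37)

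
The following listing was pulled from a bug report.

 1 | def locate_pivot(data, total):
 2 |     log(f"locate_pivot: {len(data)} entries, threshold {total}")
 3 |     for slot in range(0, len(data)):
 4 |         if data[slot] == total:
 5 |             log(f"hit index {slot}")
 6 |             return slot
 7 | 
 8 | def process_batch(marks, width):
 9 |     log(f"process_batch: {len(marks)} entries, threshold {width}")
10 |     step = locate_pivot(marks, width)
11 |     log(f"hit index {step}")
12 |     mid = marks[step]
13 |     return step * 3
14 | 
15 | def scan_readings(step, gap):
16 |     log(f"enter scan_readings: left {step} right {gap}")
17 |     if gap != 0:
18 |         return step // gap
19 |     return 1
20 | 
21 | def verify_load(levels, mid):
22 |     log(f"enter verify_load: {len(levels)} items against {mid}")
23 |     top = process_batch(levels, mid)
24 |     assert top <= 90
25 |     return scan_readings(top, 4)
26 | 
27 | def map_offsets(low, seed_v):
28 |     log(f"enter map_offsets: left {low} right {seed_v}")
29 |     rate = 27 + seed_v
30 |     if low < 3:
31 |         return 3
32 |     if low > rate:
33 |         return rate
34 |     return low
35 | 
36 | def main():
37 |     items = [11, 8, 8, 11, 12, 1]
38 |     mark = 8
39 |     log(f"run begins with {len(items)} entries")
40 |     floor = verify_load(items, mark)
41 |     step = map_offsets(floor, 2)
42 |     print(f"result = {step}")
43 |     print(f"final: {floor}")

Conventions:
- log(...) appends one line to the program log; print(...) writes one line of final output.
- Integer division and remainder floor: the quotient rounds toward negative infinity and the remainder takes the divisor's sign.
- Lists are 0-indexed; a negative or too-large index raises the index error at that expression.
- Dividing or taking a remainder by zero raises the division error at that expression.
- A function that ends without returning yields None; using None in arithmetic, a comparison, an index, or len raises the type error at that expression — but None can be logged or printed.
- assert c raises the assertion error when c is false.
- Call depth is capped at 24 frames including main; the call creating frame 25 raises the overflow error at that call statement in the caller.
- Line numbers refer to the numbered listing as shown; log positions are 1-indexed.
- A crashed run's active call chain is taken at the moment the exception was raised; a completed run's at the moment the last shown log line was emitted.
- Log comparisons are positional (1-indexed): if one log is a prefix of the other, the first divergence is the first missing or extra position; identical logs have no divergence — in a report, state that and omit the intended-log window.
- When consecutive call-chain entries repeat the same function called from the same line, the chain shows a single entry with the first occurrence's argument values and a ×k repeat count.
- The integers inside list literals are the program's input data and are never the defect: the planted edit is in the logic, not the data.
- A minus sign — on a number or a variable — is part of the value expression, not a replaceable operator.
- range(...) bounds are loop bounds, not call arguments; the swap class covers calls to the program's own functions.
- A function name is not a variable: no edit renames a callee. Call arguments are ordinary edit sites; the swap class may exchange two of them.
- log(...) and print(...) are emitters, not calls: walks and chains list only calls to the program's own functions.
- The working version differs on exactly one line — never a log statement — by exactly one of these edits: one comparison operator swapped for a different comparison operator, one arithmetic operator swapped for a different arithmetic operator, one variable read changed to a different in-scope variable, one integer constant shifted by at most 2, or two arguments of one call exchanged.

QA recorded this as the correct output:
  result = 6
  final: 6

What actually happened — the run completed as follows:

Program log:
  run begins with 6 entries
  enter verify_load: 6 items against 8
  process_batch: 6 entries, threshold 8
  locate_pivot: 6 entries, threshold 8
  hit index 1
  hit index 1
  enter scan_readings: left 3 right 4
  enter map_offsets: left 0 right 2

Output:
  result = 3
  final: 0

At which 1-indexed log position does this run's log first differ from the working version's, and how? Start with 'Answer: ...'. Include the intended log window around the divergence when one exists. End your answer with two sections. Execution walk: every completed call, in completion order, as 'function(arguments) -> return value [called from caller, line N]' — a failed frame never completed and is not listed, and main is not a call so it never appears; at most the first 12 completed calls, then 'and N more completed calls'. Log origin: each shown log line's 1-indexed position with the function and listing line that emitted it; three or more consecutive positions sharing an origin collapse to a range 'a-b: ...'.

Answer: position 7 — shown 'enter scan_readings: left 3 right 4', intended 'enter scan_readings: left 24 right 4'.
Intended log window:
  5: hit index 1
  6: hit index 1
  7: enter scan_readings: left 24 right 4
  8: enter map_offsets: left 6 right 2
Execution walk:
  locate_pivot([11, 8, 8, 11, 12, 1], 8) -> 1  [called from process_batch, line 10]
  process_batch([11, 8, 8, 11, 12, 1], 8) -> 3  [called from verify_load, line 23]
  scan_readings(3, 4) -> 0  [called from verify_load, line 25]
  verify_load([11, 8, 8, 11, 12, 1], 8) -> 0  [called from main, line 40]
  map_offsets(0, 2) -> 3  [called from main, line 41]
Log origin:
  1: logged in main at line 39
  2: logged in verify_load at line 22
  3: logged in process_batch at line 9
  4: logged in locate_pivot at line 2
  5: logged in locate_pivot at line 5
  6: logged in process_batch at line 11
  7: logged in scan_readings at line 16
  8: logged in map_offsets at line 28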